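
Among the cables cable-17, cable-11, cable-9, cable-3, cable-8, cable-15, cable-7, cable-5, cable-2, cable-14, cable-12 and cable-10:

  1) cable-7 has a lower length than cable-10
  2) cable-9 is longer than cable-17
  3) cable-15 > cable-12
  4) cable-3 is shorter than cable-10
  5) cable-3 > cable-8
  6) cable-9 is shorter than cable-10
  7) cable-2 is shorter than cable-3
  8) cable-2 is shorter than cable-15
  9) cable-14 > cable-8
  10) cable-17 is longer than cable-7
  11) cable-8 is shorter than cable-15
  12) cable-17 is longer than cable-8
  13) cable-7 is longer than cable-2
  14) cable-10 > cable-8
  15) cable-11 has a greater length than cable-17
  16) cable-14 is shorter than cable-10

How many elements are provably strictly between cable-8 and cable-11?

Chaining upward from cable-8 reaches: cable-17, cable-14, cable-15, cable-9, cable-3, cable-10.
Chaining downward from cable-11 reaches: cable-2, cable-7, cable-17.
Strictly between cable-8 and cable-11 are those in both lists: cable-17 — 1 element.

1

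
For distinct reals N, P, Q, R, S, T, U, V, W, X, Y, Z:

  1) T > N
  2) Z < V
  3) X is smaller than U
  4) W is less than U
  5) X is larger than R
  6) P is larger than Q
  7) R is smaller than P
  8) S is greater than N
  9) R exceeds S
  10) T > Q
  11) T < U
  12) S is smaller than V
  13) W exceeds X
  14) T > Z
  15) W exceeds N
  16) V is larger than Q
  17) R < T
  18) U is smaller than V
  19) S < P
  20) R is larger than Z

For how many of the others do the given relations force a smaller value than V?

From V the given relations immediately reach Z, S, Q, U.
From those, N, X, W, T — 8 in total.
From those, R — 9 in total.
Nothing else is reachable below V; 9 in all.

9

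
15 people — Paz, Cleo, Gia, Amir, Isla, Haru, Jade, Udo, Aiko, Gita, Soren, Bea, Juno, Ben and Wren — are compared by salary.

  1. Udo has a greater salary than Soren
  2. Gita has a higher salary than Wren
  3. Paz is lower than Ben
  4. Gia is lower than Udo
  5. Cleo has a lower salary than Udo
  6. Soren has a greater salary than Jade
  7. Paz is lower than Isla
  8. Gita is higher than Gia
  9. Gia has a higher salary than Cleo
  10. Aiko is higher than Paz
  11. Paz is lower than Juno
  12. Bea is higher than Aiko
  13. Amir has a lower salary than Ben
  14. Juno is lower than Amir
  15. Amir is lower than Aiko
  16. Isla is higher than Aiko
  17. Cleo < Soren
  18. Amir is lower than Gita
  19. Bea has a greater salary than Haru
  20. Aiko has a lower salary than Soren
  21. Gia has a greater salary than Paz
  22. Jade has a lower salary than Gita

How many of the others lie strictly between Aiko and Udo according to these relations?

1

Chaining upward from Aiko reaches: Bea, Soren, Isla.
Chaining downward from Udo reaches: Paz, Cleo, Juno, Amir, Gia, Jade, Soren.
Strictly between Aiko and Udo are those in both lists: Soren — 1 element.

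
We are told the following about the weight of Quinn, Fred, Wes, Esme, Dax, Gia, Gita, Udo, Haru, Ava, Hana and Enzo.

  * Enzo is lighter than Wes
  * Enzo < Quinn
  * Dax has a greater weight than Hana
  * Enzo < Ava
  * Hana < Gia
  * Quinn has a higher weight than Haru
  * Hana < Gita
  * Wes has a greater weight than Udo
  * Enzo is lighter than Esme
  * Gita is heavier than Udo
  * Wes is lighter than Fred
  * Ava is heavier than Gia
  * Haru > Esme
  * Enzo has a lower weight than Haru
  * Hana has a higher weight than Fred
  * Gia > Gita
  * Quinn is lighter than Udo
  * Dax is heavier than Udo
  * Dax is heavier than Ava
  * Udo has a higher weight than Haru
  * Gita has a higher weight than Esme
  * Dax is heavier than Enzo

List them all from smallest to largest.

Enzo < Esme < Haru < Quinn < Udo < Wes < Fred < Hana < Gita < Gia < Ava < Dax

The consecutive links are each given: Enzo < Esme; Esme < Haru; Haru < Quinn; Quinn < Udo; Udo < Wes; Wes < Fred; Fred < Hana; Hana < Gita; Gita < Gia; Gia < Ava; Ava < Dax.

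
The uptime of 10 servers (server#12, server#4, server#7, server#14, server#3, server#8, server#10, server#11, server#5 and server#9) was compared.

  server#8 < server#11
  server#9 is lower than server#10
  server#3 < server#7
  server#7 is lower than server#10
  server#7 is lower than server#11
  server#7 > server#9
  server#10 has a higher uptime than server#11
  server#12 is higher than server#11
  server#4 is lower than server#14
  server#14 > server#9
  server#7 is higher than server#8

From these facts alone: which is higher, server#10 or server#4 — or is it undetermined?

Following every chain through server#10: below server#10 we get server#3, server#8, server#9, server#7, server#11.
server#4 is not reached, and no chain runs the other way from server#4 to server#10.
So the given relations leave the order of server#10 and server#4 undetermined.

undetermined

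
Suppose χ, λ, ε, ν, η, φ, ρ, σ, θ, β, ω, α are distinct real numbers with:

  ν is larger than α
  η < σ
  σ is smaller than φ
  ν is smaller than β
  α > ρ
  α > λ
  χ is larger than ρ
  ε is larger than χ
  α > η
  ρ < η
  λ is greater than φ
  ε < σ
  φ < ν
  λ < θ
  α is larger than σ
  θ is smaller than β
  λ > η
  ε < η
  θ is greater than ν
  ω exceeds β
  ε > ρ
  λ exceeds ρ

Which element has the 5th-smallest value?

σ

Piecing the relations together gives one ordering: ρ < χ < ε < η < σ < φ < λ < α < ν < θ < β < ω.
The 5th smallest is σ.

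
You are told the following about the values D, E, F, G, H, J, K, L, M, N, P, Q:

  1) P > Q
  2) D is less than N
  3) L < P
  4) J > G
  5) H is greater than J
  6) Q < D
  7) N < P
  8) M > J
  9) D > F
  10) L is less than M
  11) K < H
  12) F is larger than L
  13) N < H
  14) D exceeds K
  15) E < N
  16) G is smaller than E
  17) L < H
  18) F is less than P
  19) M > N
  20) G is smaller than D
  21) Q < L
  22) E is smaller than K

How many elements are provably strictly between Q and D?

2

Chaining upward from Q reaches: L, F, N, P, M, H.
Chaining downward from D reaches: G, E, L, F, K.
Strictly between Q and D are those in both lists: L, F — 2 elements.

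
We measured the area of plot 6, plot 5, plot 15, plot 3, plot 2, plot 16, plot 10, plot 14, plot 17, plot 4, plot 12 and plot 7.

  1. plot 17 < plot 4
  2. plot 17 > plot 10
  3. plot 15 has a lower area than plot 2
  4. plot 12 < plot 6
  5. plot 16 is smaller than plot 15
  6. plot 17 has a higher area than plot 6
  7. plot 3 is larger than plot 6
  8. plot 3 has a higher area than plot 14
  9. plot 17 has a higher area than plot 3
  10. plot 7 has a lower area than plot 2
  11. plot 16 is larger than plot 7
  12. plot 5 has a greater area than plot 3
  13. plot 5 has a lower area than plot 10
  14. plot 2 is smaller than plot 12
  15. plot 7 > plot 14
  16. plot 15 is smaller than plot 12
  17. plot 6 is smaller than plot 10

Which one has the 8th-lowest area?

plot 3

Chaining the given pairs: plot 14 < plot 7 < plot 16 < plot 15 < plot 2 < plot 12 < plot 6 < plot 3 < plot 5 < plot 10 < plot 17 < plot 4.
The 8th smallest is plot 3.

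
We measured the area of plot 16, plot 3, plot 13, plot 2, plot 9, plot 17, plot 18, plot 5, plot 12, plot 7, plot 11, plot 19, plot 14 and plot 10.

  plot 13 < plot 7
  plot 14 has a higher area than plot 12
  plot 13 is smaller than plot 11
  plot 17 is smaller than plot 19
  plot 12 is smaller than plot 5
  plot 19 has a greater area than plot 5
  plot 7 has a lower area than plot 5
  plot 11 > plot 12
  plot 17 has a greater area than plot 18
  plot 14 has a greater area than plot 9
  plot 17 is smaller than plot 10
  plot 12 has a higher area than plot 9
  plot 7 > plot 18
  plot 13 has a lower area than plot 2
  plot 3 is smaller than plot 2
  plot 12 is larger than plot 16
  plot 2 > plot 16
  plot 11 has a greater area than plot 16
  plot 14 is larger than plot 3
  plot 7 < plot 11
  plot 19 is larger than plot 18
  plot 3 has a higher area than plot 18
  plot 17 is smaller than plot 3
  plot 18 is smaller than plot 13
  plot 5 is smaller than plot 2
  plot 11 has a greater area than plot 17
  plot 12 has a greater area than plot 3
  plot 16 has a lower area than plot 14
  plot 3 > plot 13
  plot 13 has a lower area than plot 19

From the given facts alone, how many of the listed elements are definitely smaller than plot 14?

7

Directly below plot 14: plot 16, plot 9, plot 3, plot 12.
One step further: plot 18, plot 17, plot 13 (7 so far).
No other element is forced below plot 14 by the given relations, so the count is 7.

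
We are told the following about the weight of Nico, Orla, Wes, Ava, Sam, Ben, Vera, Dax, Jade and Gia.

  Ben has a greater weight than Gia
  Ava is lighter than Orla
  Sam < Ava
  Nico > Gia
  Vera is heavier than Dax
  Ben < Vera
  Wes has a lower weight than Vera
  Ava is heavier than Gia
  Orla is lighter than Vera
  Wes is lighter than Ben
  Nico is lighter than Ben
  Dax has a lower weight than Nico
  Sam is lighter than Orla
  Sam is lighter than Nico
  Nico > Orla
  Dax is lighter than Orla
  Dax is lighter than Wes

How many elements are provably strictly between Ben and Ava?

2

The relations place Ava below Ben. An element lies strictly between them when it is forced above Ava and also forced below Ben.
Above Ava: {Orla, Nico, Vera}. Below Ben: {Gia, Dax, Wes, Sam, Orla, Nico}.
Intersection: {Orla, Nico} — 2.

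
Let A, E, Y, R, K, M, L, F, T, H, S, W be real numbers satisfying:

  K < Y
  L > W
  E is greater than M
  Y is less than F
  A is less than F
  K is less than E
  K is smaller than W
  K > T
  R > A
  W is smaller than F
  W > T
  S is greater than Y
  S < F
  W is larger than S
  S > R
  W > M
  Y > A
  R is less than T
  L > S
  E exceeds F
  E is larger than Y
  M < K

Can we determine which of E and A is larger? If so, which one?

Following the relations from A: A < R < T < K < Y < S < W < F < E.
So E is larger.

E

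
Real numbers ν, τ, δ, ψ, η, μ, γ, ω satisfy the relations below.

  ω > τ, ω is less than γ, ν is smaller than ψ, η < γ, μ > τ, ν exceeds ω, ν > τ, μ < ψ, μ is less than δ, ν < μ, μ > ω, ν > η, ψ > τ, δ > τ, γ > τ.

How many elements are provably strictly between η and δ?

The relations place η below δ. An element lies strictly between them when it is forced above η and also forced below δ.
Above η: {ν, γ, μ, ψ}. Below δ: {τ, ω, ν, μ}.
Intersection: {ν, μ} — 2.

2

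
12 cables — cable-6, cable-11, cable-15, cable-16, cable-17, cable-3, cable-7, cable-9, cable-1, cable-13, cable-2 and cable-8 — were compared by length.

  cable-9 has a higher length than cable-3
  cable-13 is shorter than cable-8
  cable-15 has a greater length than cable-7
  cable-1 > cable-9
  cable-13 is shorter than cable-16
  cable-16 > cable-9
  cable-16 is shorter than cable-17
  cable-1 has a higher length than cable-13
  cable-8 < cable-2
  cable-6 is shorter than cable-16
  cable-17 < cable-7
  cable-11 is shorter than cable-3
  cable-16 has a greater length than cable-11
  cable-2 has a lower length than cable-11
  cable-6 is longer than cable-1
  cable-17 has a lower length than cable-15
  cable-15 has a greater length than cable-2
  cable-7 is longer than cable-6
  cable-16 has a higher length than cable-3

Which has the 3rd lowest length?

cable-2

Chaining the given pairs: cable-13 < cable-8 < cable-2 < cable-11 < cable-3 < cable-9 < cable-1 < cable-6 < cable-16 < cable-17 < cable-7 < cable-15.
The 3rd smallest is cable-2.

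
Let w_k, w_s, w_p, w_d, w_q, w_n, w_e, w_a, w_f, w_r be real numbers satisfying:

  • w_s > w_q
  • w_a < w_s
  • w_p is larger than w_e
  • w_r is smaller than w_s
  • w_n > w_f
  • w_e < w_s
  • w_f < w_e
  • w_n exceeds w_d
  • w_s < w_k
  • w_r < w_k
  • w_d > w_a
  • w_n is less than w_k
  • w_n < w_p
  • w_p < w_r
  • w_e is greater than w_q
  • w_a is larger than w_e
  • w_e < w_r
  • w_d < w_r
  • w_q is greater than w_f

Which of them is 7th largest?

w_a

The consecutive relations fix a unique order: w_f < w_q < w_e < w_a < w_d < w_n < w_p < w_r < w_s < w_k.
The 7th largest is w_a.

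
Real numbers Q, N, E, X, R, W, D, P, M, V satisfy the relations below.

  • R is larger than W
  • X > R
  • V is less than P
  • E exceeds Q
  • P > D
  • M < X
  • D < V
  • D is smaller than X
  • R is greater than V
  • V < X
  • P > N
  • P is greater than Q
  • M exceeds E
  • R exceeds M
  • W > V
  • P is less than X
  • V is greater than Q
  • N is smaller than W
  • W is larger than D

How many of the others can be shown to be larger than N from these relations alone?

From N the given relations immediately reach W, P.
From those, R, X — 4 in total.
Nothing else is reachable above N; 4 in all.

4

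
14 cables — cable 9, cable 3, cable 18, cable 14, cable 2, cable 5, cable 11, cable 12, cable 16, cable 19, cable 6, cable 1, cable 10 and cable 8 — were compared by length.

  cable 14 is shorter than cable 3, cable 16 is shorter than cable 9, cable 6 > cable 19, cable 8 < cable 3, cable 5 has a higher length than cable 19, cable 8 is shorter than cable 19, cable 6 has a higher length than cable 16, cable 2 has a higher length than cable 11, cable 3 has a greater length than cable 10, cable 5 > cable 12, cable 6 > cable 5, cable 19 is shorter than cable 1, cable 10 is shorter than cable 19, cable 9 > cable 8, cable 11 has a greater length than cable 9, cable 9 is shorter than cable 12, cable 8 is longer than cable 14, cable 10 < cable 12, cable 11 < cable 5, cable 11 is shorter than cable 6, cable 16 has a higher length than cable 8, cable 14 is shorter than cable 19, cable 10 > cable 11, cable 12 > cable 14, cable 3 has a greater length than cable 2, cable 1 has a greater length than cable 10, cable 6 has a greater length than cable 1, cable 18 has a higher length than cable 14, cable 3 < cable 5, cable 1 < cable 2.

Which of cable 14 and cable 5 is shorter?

Following the relations from cable 14: cable 14 < cable 8 < cable 16 < cable 9 < cable 11 < cable 10 < cable 19 < cable 1 < cable 2 < cable 3 < cable 5.
So cable 14 < cable 5; cable 14 is the shorter of the two.

cable 14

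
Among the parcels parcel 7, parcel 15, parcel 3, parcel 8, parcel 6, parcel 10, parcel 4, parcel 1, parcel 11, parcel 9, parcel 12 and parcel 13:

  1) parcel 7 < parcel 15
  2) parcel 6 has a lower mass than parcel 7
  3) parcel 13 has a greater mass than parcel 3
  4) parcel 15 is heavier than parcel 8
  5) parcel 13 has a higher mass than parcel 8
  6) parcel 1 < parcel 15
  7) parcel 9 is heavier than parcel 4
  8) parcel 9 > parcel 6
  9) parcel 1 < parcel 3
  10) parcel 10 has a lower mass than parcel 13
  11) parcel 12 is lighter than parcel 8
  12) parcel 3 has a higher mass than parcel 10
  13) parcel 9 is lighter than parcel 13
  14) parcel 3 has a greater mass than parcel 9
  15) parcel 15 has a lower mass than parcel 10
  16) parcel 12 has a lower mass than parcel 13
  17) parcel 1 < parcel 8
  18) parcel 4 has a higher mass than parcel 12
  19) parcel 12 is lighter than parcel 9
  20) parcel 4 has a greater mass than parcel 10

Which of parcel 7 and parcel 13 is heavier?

parcel 13

parcel 7 < parcel 15 and parcel 15 < parcel 10 give parcel 7 < parcel 10.
Then parcel 10 < parcel 4 extends the chain to parcel 4.
With parcel 4 < parcel 9: parcel 7 < parcel 15 < parcel 10 < parcel 4 < parcel 9.
Then parcel 9 < parcel 3 extends the chain to parcel 3.
Then parcel 3 < parcel 13 extends the chain to parcel 13.
So parcel 7 < parcel 13; parcel 13 is the heavier of the two.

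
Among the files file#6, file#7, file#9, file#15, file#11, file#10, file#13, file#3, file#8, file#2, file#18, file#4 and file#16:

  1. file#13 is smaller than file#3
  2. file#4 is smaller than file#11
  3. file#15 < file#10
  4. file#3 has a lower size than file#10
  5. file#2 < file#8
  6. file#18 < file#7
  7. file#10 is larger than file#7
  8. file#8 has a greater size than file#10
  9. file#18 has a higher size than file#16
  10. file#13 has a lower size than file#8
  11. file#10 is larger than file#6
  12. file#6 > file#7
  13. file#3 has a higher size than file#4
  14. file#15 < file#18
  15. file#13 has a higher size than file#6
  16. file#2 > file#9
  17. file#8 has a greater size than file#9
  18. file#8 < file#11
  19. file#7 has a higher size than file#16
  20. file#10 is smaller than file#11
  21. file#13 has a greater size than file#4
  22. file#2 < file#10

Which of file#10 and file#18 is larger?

file#10

Chaining the given relations: file#18 < file#7 < file#6 < file#13 < file#3 < file#10.
So file#18 < file#10; file#10 is the larger of the two.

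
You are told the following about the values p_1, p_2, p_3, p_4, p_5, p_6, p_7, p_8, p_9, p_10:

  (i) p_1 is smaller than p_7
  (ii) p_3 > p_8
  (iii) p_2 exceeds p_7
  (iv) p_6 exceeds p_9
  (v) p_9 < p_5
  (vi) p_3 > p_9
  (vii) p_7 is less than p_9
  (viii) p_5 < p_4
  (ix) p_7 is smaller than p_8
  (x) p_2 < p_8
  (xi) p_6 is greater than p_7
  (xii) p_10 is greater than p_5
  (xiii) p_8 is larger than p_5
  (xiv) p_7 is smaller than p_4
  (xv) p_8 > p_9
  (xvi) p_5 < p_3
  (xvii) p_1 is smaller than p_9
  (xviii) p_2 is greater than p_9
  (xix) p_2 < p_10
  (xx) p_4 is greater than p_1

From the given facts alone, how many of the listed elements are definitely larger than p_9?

7

From p_9 the given relations immediately reach p_5, p_2, p_8, p_3, p_6.
From those, p_10, p_4 — 7 in total.
No other element is forced above p_9 by the given relations, so the count is 7.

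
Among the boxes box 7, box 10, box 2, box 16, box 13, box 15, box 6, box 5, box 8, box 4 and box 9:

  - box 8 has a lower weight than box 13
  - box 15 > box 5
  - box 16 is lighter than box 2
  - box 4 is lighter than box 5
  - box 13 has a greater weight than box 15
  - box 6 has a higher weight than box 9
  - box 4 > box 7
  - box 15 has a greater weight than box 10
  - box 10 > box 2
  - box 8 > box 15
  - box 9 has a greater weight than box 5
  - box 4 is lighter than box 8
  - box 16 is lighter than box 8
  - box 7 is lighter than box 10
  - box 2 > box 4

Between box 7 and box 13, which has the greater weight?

box 13

box 7 < box 4 and box 4 < box 2 give box 7 < box 2.
With box 2 < box 10: box 7 < box 4 < box 2 < box 10.
Then box 10 < box 15 extends the chain to box 15.
With box 15 < box 8: box 7 < box 4 < box 2 < box 10 < box 15 < box 8.
With box 8 < box 13: box 7 < box 4 < box 2 < box 10 < box 15 < box 8 < box 13.
So box 7 < box 13; box 13 is the heavier of the two.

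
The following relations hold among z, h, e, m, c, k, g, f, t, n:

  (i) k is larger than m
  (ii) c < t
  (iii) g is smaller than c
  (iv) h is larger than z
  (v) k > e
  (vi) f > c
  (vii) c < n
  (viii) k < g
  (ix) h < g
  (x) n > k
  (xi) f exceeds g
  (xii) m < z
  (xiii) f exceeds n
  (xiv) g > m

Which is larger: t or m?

t

m < z < h < g < c < t, by transitivity through z, h, g, c.
So m < t; t is the larger of the two.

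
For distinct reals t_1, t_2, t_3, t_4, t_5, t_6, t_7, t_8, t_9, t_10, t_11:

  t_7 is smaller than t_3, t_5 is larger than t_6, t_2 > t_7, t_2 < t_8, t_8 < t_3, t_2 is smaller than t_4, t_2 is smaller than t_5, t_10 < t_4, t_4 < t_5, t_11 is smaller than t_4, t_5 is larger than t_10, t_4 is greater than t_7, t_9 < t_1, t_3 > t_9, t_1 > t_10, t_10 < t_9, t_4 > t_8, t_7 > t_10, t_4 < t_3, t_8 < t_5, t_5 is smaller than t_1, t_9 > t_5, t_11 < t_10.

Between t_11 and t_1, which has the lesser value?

t_11 < t_10 and t_10 < t_7 give t_11 < t_7.
Then t_7 < t_2 extends the chain to t_2.
Then t_2 < t_8 extends the chain to t_8.
Then t_8 < t_4 extends the chain to t_4.
With t_4 < t_5: t_11 < t_10 < t_7 < t_2 < t_8 < t_4 < t_5.
Then t_5 < t_9 extends the chain to t_9.
Then t_9 < t_1 extends the chain to t_1.
So t_11 < t_1; t_11 is the smaller of the two.

t_11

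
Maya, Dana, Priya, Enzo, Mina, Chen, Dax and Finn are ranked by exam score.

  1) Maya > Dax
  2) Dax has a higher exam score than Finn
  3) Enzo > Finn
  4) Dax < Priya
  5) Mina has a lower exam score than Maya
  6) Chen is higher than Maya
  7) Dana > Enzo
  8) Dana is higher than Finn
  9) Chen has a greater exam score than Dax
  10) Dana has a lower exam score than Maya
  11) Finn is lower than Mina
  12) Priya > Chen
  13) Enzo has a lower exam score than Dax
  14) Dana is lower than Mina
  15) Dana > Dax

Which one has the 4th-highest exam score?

The consecutive relations fix a unique order: Finn < Enzo < Dax < Dana < Mina < Maya < Chen < Priya.
The 4th largest is Mina.

Mina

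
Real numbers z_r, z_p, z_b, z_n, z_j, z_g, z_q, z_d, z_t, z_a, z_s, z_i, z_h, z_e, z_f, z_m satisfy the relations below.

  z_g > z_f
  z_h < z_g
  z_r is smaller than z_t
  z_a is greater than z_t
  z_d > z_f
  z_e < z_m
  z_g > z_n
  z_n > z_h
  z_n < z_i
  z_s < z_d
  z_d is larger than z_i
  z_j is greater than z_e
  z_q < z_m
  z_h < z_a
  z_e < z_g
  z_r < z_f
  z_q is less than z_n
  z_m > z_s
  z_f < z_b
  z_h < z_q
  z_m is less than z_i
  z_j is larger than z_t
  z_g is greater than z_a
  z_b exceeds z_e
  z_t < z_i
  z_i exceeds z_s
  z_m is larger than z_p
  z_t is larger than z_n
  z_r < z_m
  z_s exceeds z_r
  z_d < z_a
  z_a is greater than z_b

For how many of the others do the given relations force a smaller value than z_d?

11

The elements the relations force below z_d are z_p, z_h, z_q, z_r, z_s, z_e, z_m, z_n, z_t, z_f, z_i — no chain reaches any other.
That is 11.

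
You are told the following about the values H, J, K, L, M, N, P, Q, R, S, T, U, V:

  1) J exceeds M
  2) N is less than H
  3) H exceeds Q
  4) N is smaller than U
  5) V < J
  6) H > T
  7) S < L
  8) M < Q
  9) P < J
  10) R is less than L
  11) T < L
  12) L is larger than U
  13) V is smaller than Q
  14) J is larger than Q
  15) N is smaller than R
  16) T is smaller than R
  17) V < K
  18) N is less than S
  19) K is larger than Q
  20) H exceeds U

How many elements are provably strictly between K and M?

1

The relations place M below K. An element lies strictly between them when it is forced above M and also forced below K.
Above M: {Q, H, J}. Below K: {V, Q}.
Intersection: {Q} — 1.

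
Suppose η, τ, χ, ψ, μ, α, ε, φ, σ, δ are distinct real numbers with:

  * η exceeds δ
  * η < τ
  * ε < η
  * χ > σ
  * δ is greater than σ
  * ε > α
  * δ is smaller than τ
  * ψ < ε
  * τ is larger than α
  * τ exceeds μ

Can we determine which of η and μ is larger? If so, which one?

undetermined

Following every chain through μ: above μ we get τ.
η is not reached, and no chain runs the other way from η to μ.
So the given relations leave the order of μ and η undetermined.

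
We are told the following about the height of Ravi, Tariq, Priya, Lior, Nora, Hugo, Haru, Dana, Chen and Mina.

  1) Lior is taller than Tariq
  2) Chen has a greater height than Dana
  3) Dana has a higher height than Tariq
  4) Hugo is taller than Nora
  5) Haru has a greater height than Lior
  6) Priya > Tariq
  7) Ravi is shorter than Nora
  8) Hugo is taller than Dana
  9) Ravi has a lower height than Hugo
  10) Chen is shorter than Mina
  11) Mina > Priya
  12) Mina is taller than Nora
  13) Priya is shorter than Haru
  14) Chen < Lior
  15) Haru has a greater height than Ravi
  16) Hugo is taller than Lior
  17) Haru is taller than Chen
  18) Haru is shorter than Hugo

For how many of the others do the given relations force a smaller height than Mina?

6

The elements the relations force below Mina are Tariq, Dana, Ravi, Chen, Priya, Nora — no chain reaches any other.
That is 6.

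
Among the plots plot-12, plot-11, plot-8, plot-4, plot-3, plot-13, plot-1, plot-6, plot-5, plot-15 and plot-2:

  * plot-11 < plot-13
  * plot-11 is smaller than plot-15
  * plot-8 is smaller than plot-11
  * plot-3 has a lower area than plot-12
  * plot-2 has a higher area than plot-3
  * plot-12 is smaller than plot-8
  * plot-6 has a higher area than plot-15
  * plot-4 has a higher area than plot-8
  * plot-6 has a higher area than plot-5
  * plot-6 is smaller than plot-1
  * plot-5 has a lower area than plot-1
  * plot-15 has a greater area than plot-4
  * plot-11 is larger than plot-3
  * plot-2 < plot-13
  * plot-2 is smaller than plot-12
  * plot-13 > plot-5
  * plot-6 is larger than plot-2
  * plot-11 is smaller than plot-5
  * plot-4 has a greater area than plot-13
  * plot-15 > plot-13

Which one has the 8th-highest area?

plot-8

Chaining the given pairs: plot-3 < plot-2 < plot-12 < plot-8 < plot-11 < plot-5 < plot-13 < plot-4 < plot-15 < plot-6 < plot-1.
Counting 8 from the largest end gives plot-8.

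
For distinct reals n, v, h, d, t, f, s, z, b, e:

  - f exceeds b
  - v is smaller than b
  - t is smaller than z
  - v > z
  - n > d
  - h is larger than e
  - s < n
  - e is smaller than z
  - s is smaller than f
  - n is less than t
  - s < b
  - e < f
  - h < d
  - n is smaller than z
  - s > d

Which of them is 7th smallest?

z

Piecing the relations together gives one ordering: e < h < d < s < n < t < z < v < b < f.
Counting 7 from the smallest end gives z.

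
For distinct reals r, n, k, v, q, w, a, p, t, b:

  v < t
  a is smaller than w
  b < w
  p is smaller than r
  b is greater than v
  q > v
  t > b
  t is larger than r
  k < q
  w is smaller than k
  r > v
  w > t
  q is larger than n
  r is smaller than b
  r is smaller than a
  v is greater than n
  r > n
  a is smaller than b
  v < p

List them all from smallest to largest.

n < v < p < r < a < b < t < w < k < q

Nothing is placed below n, so it is least; from there n < v; v < p; p < r; r < a; a < b; b < t; t < w; w < k; k < q, each given directly.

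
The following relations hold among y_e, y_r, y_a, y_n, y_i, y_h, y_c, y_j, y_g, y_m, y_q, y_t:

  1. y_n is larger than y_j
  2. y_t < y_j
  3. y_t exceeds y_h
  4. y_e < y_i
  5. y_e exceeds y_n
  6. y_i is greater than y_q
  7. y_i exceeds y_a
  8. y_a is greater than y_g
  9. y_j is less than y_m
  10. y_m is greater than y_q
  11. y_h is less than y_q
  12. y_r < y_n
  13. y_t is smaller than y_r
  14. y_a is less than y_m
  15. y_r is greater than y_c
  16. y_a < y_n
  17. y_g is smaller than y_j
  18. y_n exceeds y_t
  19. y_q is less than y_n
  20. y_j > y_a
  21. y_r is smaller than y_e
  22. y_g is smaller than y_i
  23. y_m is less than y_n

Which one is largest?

Chaining downward from y_i: directly below it, y_g, y_a, y_q, y_e; then y_h, y_r, y_n; then y_c, y_t, y_j, y_m.
That covers every other element, and nothing is given above y_i, so y_i is the largest.

y_i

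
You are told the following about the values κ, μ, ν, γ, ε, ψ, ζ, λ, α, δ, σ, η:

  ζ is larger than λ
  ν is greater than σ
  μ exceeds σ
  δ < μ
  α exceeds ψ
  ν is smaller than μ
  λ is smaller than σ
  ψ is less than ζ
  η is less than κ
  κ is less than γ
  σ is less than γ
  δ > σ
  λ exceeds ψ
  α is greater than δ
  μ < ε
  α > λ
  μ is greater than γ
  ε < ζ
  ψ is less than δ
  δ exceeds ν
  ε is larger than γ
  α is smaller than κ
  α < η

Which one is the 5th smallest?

δ

Piecing the relations together gives one ordering: ψ < λ < σ < ν < δ < α < η < κ < γ < μ < ε < ζ.
Counting 5 from the smallest end gives δ.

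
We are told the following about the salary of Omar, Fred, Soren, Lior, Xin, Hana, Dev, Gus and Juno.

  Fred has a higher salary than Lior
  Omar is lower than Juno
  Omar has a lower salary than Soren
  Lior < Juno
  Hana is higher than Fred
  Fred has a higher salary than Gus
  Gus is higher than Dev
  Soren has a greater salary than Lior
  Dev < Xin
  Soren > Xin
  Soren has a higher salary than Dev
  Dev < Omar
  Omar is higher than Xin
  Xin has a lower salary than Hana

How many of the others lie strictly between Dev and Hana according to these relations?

The relations place Dev below Hana. An element lies strictly between them when it is forced above Dev and also forced below Hana.
Above Dev: {Gus, Fred, Xin, Omar, Juno, Soren}. Below Hana: {Gus, Lior, Fred, Xin}.
Intersection: {Gus, Fred, Xin} — 3.

3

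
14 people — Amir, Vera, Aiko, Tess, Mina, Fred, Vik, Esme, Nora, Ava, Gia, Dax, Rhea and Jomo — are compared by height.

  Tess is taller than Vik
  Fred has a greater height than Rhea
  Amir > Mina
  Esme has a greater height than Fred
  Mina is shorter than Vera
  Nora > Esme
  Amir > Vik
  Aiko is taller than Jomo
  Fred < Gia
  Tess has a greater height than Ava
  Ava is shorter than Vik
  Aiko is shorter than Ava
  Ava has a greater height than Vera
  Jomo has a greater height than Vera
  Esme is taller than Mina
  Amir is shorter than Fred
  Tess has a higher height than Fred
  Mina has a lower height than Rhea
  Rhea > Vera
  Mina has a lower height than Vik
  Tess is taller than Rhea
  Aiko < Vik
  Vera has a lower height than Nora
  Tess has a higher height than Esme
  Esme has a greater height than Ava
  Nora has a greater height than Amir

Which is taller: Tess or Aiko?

The relevant relations are Aiko < Ava; Ava < Vik; Vik < Amir; Amir < Fred; Fred < Esme; Esme < Tess.
Chaining these gives Aiko < Ava < Vik < Amir < Fred < Esme < Tess.
So Aiko < Tess; Tess is the taller of the two.

Tess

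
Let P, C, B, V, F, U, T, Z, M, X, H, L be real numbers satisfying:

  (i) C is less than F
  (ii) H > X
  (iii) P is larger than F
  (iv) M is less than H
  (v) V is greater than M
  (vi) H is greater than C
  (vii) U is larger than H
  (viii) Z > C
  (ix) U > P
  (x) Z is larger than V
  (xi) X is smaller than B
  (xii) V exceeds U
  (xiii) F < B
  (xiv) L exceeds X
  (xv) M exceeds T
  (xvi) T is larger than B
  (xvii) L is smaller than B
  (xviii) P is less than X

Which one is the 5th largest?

M

The consecutive relations fix a unique order: C < F < P < X < L < B < T < M < H < U < V < Z.
Counting 5 from the largest end gives M.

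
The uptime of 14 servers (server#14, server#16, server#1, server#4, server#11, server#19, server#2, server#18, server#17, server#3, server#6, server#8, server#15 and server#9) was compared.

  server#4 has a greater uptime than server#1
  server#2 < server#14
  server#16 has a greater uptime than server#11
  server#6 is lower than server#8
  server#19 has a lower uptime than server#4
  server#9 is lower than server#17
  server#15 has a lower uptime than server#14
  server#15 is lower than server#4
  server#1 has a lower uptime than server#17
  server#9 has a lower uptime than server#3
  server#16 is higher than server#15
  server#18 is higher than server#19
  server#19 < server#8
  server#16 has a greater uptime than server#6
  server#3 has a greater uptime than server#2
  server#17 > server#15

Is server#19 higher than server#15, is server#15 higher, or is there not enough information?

Following every chain through server#19: above server#19 we get server#18, server#8, server#4.
server#15 is not reached, and no chain runs the other way from server#15 to server#19.
So the given relations leave the order of server#19 and server#15 undetermined.

undetermined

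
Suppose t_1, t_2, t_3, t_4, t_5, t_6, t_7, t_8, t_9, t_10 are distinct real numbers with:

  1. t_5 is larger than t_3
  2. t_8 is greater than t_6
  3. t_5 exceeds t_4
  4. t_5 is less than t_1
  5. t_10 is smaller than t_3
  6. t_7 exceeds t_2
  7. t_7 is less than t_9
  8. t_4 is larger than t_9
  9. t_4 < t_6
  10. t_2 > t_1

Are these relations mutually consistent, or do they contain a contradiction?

Chaining the given relations yields t_5 < t_1 < t_2 < t_7 < t_9 < t_4, so t_5 < t_4. But one relation states t_4 < t_5. These cannot both hold.

inconsistent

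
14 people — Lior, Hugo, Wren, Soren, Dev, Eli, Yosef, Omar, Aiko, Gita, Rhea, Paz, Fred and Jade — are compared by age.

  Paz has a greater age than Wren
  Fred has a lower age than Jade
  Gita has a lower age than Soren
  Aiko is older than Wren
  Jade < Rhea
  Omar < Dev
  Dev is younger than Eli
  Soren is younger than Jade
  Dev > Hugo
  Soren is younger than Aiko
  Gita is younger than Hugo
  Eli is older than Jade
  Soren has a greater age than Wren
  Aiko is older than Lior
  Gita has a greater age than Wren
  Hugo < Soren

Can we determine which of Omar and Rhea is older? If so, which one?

Following every chain through Omar: above Omar we get Dev, Eli.
Rhea is not reached, and no chain runs the other way from Rhea to Omar.
So the given relations leave the order of Omar and Rhea undetermined.

undetermined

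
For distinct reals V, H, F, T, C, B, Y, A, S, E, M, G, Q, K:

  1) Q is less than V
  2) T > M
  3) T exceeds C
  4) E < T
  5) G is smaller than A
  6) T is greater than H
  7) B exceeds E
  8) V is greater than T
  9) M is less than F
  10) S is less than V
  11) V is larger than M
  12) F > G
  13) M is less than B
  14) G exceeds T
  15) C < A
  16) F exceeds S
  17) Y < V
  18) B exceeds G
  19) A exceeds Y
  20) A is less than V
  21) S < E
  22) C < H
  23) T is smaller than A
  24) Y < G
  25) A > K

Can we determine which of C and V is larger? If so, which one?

V

C < H and H < T give C < T.
Then T < G extends the chain to G.
Then G < A extends the chain to A.
Then A < V extends the chain to V.
So V is larger.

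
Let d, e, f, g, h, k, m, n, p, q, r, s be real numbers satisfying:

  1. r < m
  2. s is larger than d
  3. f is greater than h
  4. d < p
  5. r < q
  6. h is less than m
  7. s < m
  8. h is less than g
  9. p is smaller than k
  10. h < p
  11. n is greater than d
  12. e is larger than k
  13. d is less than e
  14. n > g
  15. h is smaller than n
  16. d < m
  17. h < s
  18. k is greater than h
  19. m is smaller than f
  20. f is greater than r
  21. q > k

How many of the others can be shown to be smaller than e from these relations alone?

4

From e the given relations immediately reach d, k.
From those, h, p — 4 in total.
No other element is forced below e by the given relations, so the count is 4.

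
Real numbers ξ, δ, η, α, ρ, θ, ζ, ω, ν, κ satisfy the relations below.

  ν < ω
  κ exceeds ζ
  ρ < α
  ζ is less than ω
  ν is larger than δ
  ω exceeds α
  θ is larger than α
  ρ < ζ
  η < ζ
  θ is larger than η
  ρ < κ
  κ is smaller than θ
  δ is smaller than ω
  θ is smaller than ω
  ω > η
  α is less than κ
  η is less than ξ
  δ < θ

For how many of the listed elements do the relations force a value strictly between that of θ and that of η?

The relations place η below θ. An element lies strictly between them when it is forced above η and also forced below θ.
Above η: {ξ, ζ, κ, ω}. Below θ: {ρ, δ, α, ζ, κ}.
Intersection: {ζ, κ} — 2.

2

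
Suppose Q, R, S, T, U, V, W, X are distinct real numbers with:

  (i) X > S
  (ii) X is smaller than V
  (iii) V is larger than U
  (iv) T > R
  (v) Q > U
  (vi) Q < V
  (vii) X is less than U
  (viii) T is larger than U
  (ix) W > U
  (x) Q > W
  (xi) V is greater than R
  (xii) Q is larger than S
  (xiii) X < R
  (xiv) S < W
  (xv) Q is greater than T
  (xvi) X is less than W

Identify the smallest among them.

X is not least since S < X; U is not least since X < U; R is not least since X < R; T is not least since U < T; W is not least since X < W; Q is not least since T < Q; V is not least since U < V.
Only S has nothing below it, so S is the smallest.

S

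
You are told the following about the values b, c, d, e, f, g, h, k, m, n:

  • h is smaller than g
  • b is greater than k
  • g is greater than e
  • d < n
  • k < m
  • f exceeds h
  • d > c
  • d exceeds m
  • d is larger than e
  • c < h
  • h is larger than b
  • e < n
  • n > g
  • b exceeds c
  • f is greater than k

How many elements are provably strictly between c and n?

4

The relations place c below n. An element lies strictly between them when it is forced above c and also forced below n.
Above c: {b, h, f, g, d}. Below n: {e, k, b, h, m, g, d}.
Intersection: {b, h, g, d} — 4.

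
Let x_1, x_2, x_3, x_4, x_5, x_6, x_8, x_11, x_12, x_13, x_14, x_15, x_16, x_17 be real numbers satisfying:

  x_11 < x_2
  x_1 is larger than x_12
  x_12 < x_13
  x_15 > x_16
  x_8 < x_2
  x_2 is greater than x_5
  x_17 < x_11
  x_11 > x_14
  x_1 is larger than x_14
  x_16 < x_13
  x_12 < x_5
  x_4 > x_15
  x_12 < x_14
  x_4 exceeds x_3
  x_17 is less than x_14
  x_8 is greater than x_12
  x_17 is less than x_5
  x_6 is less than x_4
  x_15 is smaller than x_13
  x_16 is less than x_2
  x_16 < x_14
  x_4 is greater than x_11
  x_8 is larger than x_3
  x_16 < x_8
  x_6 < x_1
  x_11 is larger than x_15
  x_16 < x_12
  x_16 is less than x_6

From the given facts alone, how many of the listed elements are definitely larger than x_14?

The elements the relations force above x_14 are x_11, x_4, x_2, x_1 — no chain reaches any other.
That is 4.

4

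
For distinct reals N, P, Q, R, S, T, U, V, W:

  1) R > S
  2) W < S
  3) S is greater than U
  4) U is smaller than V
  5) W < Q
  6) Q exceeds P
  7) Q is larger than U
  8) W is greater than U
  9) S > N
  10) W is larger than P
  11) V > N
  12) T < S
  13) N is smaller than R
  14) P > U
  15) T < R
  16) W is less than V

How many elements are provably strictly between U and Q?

Chaining upward from U reaches: P, W, S, R, V.
Chaining downward from Q reaches: P, W.
Strictly between U and Q are those in both lists: P, W — 2 elements.

2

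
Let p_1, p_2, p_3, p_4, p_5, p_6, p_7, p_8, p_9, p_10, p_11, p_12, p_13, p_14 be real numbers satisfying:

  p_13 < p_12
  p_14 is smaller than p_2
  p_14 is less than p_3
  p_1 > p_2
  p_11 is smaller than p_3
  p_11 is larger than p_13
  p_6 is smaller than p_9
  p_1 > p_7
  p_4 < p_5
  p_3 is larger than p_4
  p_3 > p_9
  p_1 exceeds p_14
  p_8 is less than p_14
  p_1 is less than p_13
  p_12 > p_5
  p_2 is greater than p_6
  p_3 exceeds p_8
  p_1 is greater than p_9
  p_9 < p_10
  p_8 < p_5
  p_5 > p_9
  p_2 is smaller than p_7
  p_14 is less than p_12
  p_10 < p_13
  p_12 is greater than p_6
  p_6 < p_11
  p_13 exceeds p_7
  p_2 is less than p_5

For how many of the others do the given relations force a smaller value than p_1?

6

From p_1 the given relations immediately reach p_9, p_14, p_2, p_7.
From those, p_6, p_8 — 6 in total.
Nothing else is reachable below p_1; 6 in all.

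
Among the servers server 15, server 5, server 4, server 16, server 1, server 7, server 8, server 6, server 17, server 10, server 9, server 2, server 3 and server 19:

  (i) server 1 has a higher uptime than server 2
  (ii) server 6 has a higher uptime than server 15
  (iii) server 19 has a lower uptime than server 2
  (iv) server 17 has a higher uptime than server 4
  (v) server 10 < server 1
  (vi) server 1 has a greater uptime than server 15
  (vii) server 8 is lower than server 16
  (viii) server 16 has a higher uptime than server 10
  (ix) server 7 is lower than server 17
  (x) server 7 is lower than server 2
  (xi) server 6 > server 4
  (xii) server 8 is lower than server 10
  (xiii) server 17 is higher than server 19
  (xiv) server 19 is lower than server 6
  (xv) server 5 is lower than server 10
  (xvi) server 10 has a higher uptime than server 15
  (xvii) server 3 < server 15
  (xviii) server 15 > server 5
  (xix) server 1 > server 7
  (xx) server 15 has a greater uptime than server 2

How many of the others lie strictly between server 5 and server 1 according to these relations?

The relations place server 5 below server 1. An element lies strictly between them when it is forced above server 5 and also forced below server 1.
Above server 5: {server 15, server 10, server 6, server 16}. Below server 1: {server 7, server 19, server 8, server 2, server 3, server 15, server 10}.
Intersection: {server 15, server 10} — 2.

2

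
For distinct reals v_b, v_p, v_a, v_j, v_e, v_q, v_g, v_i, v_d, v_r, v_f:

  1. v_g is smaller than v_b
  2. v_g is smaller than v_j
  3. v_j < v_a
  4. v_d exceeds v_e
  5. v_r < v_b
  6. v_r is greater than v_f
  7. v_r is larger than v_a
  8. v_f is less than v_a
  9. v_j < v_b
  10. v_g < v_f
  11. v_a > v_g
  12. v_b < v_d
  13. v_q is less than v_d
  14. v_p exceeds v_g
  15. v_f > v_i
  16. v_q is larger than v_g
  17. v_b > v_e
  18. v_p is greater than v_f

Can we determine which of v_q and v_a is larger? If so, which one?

Following every chain through v_a: above v_a we get v_r, v_b, v_d; below v_a we get v_g, v_j, v_i, v_f.
v_q is not reached, and no chain runs the other way from v_q to v_a.
So the given relations leave the order of v_a and v_q undetermined.

undetermined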